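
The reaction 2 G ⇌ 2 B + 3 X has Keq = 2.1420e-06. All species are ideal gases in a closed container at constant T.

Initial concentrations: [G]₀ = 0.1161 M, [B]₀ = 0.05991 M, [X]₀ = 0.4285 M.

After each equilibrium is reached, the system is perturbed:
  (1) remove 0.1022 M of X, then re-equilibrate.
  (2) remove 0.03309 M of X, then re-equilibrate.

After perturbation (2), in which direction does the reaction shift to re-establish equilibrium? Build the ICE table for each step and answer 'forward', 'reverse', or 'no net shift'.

Q₀ = 0.02095 vs Keq = 2.1420e-06 ⇒ Q>K, reverse
Step 1:
                   G          B          X
  I           0.1161    0.05991     0.4285
  C          0.05862   -0.05862   -0.08794
  E           0.1747   0.001287     0.3406
  solve Keq expr → x = -0.02931; check Q = 2.1420e-06
Then remove 0.1022 M of X.
Step 2:
                   G          B          X
  I           0.1747   0.001287     0.2384
  C       -8.8153e-04 8.8153e-04   0.001322
  E           0.1738   0.002168     0.2397
  solve Keq expr → x = 4.4077e-04; check Q = 2.1420e-06
Then remove 0.03309 M of X.
Step 3:
                   G          B          X
  I           0.1738   0.002168     0.2066
  C       -5.1800e-04 5.1800e-04 7.7700e-04
  E           0.1733   0.002686     0.2074
  solve Keq expr → x = 2.5900e-04; check Q = 2.1420e-06

Direction: forward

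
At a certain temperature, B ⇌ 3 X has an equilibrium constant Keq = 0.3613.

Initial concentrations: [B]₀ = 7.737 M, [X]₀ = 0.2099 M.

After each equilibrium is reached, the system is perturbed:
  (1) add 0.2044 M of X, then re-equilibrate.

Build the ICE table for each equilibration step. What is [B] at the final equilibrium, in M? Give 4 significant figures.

Q₀ = 0.001195 vs Keq = 0.3613 ⇒ Q<K, forward
Step 1:
                  B         X
  I           7.737    0.2099
  C         -0.3915     1.175
  E           7.345     1.385
  solve Keq expr → x = 0.3915; check Q = 0.3613
Then add 0.2044 M of X.
Step 2:
                  B         X
  I           7.345     1.589
  C         0.06674   -0.2002
  E           7.412     1.389
  solve Keq expr → x = -0.06674; check Q = 0.3613

[B]_eq = 7.412 M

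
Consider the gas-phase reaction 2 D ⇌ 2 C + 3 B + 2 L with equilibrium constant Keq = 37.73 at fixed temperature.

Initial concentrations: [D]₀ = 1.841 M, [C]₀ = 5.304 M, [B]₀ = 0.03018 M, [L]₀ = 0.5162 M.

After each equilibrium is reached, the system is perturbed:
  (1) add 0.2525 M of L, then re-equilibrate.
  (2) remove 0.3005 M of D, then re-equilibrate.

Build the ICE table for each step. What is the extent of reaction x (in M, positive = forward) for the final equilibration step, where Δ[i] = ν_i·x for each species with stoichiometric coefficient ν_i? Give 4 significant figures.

Q₀ = 6.0799e-05 vs Keq = 37.73 ⇒ Q<K, forward
Step 1:
                    D           C           B           L
  Initial       1.841       5.304     0.03018      0.5162
  Change      -0.6609      0.6609      0.9913      0.6609
  Equil          1.18       5.965       1.022       1.177
  solve Keq expr → x = 0.3304; check Q = 37.73
Then add 0.2525 M of L.
Step 2:
                    D           C           B           L
  Initial        1.18       5.965       1.022        1.43
  Change      0.04864    -0.04864    -0.07296    -0.04864
  Equil         1.229       5.916      0.9485       1.381
  solve Keq expr → x = -0.02432; check Q = 37.73
Then remove 0.3005 M of D.
Step 3:
                    D           C           B           L
  Initial      0.9283       5.916      0.9485       1.381
  Change      0.06299    -0.06299    -0.09449    -0.06299
  Equil        0.9912       5.853      0.8541       1.318
  solve Keq expr → x = -0.0315; check Q = 37.73

x = -0.0315 M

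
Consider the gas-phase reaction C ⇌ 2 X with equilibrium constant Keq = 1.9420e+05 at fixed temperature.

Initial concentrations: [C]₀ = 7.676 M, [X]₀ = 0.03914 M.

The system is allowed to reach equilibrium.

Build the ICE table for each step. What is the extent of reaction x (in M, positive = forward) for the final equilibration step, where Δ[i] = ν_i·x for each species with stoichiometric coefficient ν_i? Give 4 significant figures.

Q₀ = 1.9958e-04 vs Keq = 1.9420e+05 ⇒ Q<K, forward
Step 1:
                    C           X
  I             7.676     0.03914
  C            -7.675       15.35
  E          0.001219       15.39
  solve Keq expr → x = 7.675; check Q = 1.9420e+05

x = 7.675 M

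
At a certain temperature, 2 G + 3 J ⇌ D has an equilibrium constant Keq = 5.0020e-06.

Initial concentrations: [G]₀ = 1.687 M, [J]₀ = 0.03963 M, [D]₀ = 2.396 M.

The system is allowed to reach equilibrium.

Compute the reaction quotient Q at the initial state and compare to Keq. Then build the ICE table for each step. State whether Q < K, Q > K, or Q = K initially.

Q₀ = 1.3526e+04 vs Keq = 5.0020e-06 ⇒ Q>K, reverse
Step 1:
                    G           J           D
  I             1.687     0.03963       2.396
  C             4.653       6.979      -2.326
  E              6.34       7.019     0.06953
  solve Keq expr → x = -2.326; check Q = 5.0020e-06

Q₀ = 1.3526e+04; Q > K (proceeds reverse)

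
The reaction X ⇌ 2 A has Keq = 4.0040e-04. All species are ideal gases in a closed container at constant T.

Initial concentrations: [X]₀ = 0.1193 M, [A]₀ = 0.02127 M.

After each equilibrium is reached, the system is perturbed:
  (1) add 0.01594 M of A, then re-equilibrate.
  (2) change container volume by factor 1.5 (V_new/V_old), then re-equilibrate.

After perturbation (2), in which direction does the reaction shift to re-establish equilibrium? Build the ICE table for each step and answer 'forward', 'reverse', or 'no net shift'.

Q₀ = 0.003792 vs Keq = 4.0040e-04 ⇒ Q>K, reverse
Step 1:
                   X          A
  I           0.1193    0.02127
  C         0.007078   -0.01416
  E           0.1264   0.007113
  solve Keq expr → x = -0.007078; check Q = 4.0040e-04
Then add 0.01594 M of A.
Step 2:
                   X          A
  I           0.1264    0.02305
  C         0.007861   -0.01572
  E           0.1342   0.007331
  solve Keq expr → x = -0.007861; check Q = 4.0040e-04
Then change container volume by factor 1.5 (V_new/V_old).
Step 3:
                   X          A
  I          0.08949   0.004888
  C       -5.4018e-04    0.00108
  E          0.08895   0.005968
  solve Keq expr → x = 5.4018e-04; check Q = 4.0040e-04

Direction: forward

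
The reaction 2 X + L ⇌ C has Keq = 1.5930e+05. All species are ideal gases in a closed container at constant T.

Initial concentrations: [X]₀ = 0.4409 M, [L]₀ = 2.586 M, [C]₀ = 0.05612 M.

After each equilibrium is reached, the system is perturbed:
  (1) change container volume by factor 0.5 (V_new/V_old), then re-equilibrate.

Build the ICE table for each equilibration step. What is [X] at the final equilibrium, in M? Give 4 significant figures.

Q₀ = 0.1116 vs Keq = 1.5930e+05 ⇒ Q<K, forward
Step 1:
                    X           L           C
  init         0.4409       2.586     0.05612
  Δ             -0.44       -0.22        0.22
  eq       8.5596e-04       2.366      0.2761
  solve Keq expr → x = 0.22; check Q = 1.5930e+05
Then change container volume by factor 0.5 (V_new/V_old).
Step 2:
                    X           L           C
  init       0.001712       4.732      0.5523
  Δ       -8.5559e-04 -4.2779e-04  4.2779e-04
  eq       8.5633e-04       4.732      0.5527
  solve Keq expr → x = 4.2779e-04; check Q = 1.5930e+05

[X]_eq = 8.5633e-04 M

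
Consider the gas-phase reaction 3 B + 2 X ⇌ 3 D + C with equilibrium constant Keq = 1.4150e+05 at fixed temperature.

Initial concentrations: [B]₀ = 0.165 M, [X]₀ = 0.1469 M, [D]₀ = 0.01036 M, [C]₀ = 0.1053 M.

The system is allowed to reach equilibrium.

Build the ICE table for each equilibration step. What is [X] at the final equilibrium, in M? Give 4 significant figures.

[X]_eq = 0.04565 M

Q₀ = 0.001208 vs Keq = 1.4150e+05 ⇒ Q<K, forward
Step 1:
                  B         X         D         C
  I           0.165    0.1469   0.01036    0.1053
  C         -0.1519   -0.1013    0.1519   0.05063
  E         0.01312   0.04565    0.1622    0.1559
  solve Keq expr → x = 0.05063; check Q = 1.4150e+05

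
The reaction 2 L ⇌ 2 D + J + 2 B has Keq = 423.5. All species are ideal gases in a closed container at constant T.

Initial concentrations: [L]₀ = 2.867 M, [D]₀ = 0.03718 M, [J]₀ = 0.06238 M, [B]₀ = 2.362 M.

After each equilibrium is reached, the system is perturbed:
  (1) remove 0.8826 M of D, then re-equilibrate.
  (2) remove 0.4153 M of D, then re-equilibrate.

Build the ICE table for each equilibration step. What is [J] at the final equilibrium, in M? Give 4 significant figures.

Q₀ = 5.8529e-05 vs Keq = 423.5 ⇒ Q<K, forward
Step 1:
                   L          D          J          B
  I            2.867    0.03718    0.06238      2.362
  C           -2.289      2.289      1.145      2.289
  E           0.5777      2.326      1.207      4.651
  solve Keq expr → x = 1.145; check Q = 423.5
Then remove 0.8826 M of D.
Step 2:
                   L          D          J          B
  I           0.5777      1.444      1.207      4.651
  C          -0.1546     0.1546    0.07732     0.1546
  E           0.4231      1.599      1.284      4.806
  solve Keq expr → x = 0.07732; check Q = 423.5
Then remove 0.4153 M of D.
Step 3:
                   L          D          J          B
  I           0.4231      1.183      1.284      4.806
  C         -0.07853    0.07853    0.03926    0.07853
  E           0.3445      1.262      1.324      4.884
  solve Keq expr → x = 0.03926; check Q = 423.5

[J]_eq = 1.324 M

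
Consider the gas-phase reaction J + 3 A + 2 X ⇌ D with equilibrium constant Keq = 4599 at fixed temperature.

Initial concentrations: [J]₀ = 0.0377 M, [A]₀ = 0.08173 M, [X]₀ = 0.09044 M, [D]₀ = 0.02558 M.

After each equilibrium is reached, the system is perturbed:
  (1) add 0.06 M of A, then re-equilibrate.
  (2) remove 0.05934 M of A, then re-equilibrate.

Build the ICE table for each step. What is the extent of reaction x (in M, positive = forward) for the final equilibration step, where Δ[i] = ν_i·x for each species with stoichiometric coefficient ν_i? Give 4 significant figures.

x = -0.00588 M

Q₀ = 1.5195e+05 vs Keq = 4599 ⇒ Q>K, reverse
Step 1:
                   J          A          X          D
  init        0.0377    0.08173    0.09044    0.02558
  Δ          0.01674    0.05023    0.03349   -0.01674
  eq         0.05444      0.132     0.1239   0.008836
  solve Keq expr → x = -0.01674; check Q = 4599
Then add 0.06 M of A.
Step 2:
                   J          A          X          D
  init       0.05444      0.192     0.1239   0.008836
  Δ        -0.005945   -0.01783   -0.01189   0.005945
  eq          0.0485     0.1741      0.112    0.01478
  solve Keq expr → x = 0.005945; check Q = 4599
Then remove 0.05934 M of A.
Step 3:
                   J          A          X          D
  init        0.0485     0.1148      0.112    0.01478
  Δ          0.00588    0.01764    0.01176   -0.00588
  eq         0.05438     0.1324     0.1238   0.008901
  solve Keq expr → x = -0.00588; check Q = 4599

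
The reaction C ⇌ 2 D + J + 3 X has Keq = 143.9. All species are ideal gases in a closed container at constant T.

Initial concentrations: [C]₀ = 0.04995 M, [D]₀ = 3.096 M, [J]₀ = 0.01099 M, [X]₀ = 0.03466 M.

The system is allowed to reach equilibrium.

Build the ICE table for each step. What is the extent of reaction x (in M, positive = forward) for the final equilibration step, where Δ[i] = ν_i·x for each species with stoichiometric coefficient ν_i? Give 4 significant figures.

x = 0.04992 M

Q₀ = 8.7811e-05 vs Keq = 143.9 ⇒ Q<K, forward
Step 1:
                   C          D          J          X
  init       0.04995      3.096    0.01099    0.03466
  Δ         -0.04992    0.09985    0.04992     0.1498
  eq      2.7121e-05      3.196    0.06091     0.1844
  solve Keq expr → x = 0.04992; check Q = 143.9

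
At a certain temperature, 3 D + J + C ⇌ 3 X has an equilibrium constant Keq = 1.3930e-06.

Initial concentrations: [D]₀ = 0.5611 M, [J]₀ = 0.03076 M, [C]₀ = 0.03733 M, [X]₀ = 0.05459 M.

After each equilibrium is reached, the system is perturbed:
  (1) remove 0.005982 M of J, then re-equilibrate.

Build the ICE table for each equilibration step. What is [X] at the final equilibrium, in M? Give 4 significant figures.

[X]_eq = 9.1365e-04 M

Q₀ = 0.802 vs Keq = 1.3930e-06 ⇒ Q>K, reverse
Step 1:
                  D         J         C         X
  Initial    0.5611   0.03076   0.03733   0.05459
  Change    0.05364   0.01788   0.01788  -0.05364
  Equil      0.6147   0.04864   0.05521 9.5426e-04
  solve Keq expr → x = -0.01788; check Q = 1.3930e-06
Then remove 0.005982 M of J.
Step 2:
                  D         J         C         X
  Initial    0.6147   0.04266   0.05521 9.5426e-04
  Change  4.0613e-05 1.3538e-05 1.3538e-05 -4.0613e-05
  Equil      0.6148   0.04267   0.05522 9.1365e-04
  solve Keq expr → x = -1.3538e-05; check Q = 1.3930e-06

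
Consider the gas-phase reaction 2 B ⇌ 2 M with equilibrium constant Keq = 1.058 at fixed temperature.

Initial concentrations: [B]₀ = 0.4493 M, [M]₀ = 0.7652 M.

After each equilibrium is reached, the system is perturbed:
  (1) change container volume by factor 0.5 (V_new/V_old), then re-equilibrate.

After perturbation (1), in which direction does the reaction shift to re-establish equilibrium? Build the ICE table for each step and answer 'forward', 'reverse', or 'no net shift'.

Direction: no net shift

Q₀ = 2.901 vs Keq = 1.058 ⇒ Q>K, reverse
Step 1:
                  B         M
  init       0.4493    0.7652
  Δ          0.1494   -0.1494
  eq         0.5987    0.6158
  solve Keq expr → x = -0.0747; check Q = 1.058
Then change container volume by factor 0.5 (V_new/V_old).
Step 2:
                  B         M
  init        1.197     1.232
  Δ               0         0
  eq          1.197     1.232
  solve Keq expr → x = 0; check Q = 1.058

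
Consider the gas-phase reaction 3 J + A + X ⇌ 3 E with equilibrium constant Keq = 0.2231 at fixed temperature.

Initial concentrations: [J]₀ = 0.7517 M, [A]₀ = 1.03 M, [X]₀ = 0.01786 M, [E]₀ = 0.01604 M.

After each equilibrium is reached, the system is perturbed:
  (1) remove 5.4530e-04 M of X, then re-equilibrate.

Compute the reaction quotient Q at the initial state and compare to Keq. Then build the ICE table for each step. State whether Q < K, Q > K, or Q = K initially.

Q₀ = 5.2815e-04 vs Keq = 0.2231 ⇒ Q<K, forward
Step 1:
                  J         A         X         E
  Initial    0.7517      1.03   0.01786   0.01604
  Change   -0.04503  -0.01501  -0.01501   0.04503
  Equil      0.7067     1.015   0.00285   0.06107
  solve Keq expr → x = 0.01501; check Q = 0.2231
Then remove 5.4530e-04 M of X.
Step 2:
                  J         A         X         E
  Initial    0.7067     1.015  0.002305   0.06107
  Change   0.001129 3.7628e-04 3.7628e-04 -0.001129
  Equil      0.7078     1.015  0.002681   0.05994
  solve Keq expr → x = -3.7628e-04; check Q = 0.2231

Q₀ = 5.2815e-04; Q < K (proceeds forward)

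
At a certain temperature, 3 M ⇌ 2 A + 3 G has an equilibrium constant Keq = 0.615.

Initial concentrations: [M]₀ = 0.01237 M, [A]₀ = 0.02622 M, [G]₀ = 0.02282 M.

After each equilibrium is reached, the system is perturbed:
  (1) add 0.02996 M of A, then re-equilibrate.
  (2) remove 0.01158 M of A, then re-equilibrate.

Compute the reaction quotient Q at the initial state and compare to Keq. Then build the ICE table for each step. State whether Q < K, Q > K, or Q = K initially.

Q₀ = 0.004316; Q < K (proceeds forward)

Q₀ = 0.004316 vs Keq = 0.615 ⇒ Q<K, forward
Step 1:
                  M         A         G
  Initial   0.01237   0.02622   0.02282
  Change  -0.008642  0.005762  0.008642
  Equil    0.003728   0.03198   0.03146
  solve Keq expr → x = 0.002881; check Q = 0.615
Then add 0.02996 M of A.
Step 2:
                  M         A         G
  Initial  0.003728   0.06194   0.03146
  Change   0.001687 -0.001125 -0.001687
  Equil    0.005415   0.06082   0.02978
  solve Keq expr → x = -5.6238e-04; check Q = 0.615
Then remove 0.01158 M of A.
Step 3:
                  M         A         G
  Initial  0.005415   0.04924   0.02978
  Change  -5.9210e-04 3.9473e-04 5.9210e-04
  Equil    0.004823   0.04963   0.03037
  solve Keq expr → x = 1.9737e-04; check Q = 0.615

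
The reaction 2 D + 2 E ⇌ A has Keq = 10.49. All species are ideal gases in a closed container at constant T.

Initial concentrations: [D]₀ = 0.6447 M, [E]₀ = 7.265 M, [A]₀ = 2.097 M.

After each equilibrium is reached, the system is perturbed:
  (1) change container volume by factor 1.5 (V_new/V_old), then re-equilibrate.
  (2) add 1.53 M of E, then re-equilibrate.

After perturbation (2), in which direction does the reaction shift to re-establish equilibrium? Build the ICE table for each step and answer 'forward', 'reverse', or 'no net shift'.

Q₀ = 0.09559 vs Keq = 10.49 ⇒ Q<K, forward
Step 1:
                   D          E          A
  Initial     0.6447      7.265      2.097
  Change     -0.5735    -0.5735     0.2867
  Equil      0.07124      6.692      2.384
  solve Keq expr → x = 0.2867; check Q = 10.49
Then change container volume by factor 1.5 (V_new/V_old).
Step 2:
                   D          E          A
  Initial    0.04749      4.461      1.589
  Change     0.03849    0.03849   -0.01924
  Equil      0.08598        4.5       1.57
  solve Keq expr → x = -0.01924; check Q = 10.49
Then add 1.53 M of E.
Step 3:
                   D          E          A
  Initial    0.08598       6.03       1.57
  Change    -0.02137   -0.02137    0.01068
  Equil      0.06461      6.008      1.581
  solve Keq expr → x = 0.01068; check Q = 10.49

Direction: forward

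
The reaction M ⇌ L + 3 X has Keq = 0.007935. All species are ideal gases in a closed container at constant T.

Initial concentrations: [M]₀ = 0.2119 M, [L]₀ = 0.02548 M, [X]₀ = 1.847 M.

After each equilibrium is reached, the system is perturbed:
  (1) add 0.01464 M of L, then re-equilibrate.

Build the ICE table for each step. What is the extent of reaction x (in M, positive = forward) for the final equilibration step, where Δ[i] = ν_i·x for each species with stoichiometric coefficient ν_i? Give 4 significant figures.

x = -0.01459 M

Q₀ = 0.7577 vs Keq = 0.007935 ⇒ Q>K, reverse
Step 1:
                    M           L           X
  I            0.2119     0.02548       1.847
  C           0.02514    -0.02514    -0.07543
  E             0.237  3.3829e-04       1.772
  solve Keq expr → x = -0.02514; check Q = 0.007935
Then add 0.01464 M of L.
Step 2:
                    M           L           X
  I             0.237     0.01498       1.772
  C           0.01459    -0.01459    -0.04377
  E            0.2516  3.8711e-04       1.728
  solve Keq expr → x = -0.01459; check Q = 0.007935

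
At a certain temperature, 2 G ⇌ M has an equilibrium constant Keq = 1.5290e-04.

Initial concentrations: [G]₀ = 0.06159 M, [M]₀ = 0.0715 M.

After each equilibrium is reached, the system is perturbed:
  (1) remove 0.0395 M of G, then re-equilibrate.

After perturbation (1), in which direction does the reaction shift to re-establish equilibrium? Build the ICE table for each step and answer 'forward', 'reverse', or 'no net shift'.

Direction: reverse

Q₀ = 18.85 vs Keq = 1.5290e-04 ⇒ Q>K, reverse
Step 1:
                    G           M
  I           0.06159      0.0715
  C             0.143    -0.07149
  E            0.2046  6.3991e-06
  solve Keq expr → x = -0.07149; check Q = 1.5290e-04
Then remove 0.0395 M of G.
Step 2:
                    G           M
  I            0.1651  6.3991e-06
  C        4.4646e-06 -2.2323e-06
  E            0.1651  4.1668e-06
  solve Keq expr → x = -2.2323e-06; check Q = 1.5290e-04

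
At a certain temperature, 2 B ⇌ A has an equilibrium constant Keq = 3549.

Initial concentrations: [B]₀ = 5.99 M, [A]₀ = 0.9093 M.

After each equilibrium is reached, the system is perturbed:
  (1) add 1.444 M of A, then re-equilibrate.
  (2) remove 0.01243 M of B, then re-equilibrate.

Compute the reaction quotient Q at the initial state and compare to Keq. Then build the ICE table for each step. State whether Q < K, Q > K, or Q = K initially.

Q₀ = 0.02534; Q < K (proceeds forward)

Q₀ = 0.02534 vs Keq = 3549 ⇒ Q<K, forward
Step 1:
                   B          A
  I             5.99     0.9093
  C           -5.957      2.978
  E           0.0331      3.888
  solve Keq expr → x = 2.978; check Q = 3549
Then add 1.444 M of A.
Step 2:
                   B          A
  I           0.0331      5.332
  C         0.005652  -0.002826
  E          0.03875      5.329
  solve Keq expr → x = -0.002826; check Q = 3549
Then remove 0.01243 M of B.
Step 3:
                   B          A
  I          0.02632      5.329
  C          0.01241  -0.006204
  E          0.03873      5.323
  solve Keq expr → x = -0.006204; check Q = 3549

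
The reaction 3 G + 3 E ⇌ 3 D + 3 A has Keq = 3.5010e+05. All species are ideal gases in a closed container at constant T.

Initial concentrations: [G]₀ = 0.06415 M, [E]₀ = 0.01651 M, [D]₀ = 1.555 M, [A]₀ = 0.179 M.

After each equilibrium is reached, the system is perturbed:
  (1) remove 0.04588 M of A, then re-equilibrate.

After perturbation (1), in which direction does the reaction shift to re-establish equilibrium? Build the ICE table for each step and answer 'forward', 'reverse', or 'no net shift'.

Direction: forward

Q₀ = 1.8152e+07 vs Keq = 3.5010e+05 ⇒ Q>K, reverse
Step 1:
                   G          E          D          A
  init       0.06415    0.01651      1.555      0.179
  Δ          0.02265    0.02265   -0.02265   -0.02265
  eq          0.0868    0.03916      1.532     0.1563
  solve Keq expr → x = -0.007551; check Q = 3.5010e+05
Then remove 0.04588 M of A.
Step 2:
                   G          E          D          A
  init        0.0868    0.03916      1.532     0.1105
  Δ        -0.007007  -0.007007   0.007007   0.007007
  eq         0.07979    0.03215      1.539     0.1175
  solve Keq expr → x = 0.002336; check Q = 3.5010e+05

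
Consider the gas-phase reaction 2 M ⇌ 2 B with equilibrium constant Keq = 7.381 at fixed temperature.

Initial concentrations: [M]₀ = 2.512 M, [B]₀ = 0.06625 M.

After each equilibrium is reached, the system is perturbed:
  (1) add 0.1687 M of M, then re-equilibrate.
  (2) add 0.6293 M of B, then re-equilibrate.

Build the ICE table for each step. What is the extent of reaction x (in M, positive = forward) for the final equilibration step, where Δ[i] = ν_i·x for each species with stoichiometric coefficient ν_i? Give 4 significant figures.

x = -0.08466 M

Q₀ = 6.9556e-04 vs Keq = 7.381 ⇒ Q<K, forward
Step 1:
                    M           B
  init          2.512     0.06625
  Δ            -1.818       1.818
  eq           0.6937       1.885
  solve Keq expr → x = 0.9092; check Q = 7.381
Then add 0.1687 M of M.
Step 2:
                    M           B
  init         0.8624       1.885
  Δ           -0.1233      0.1233
  eq           0.7391       2.008
  solve Keq expr → x = 0.06166; check Q = 7.381
Then add 0.6293 M of B.
Step 3:
                    M           B
  init         0.7391       2.637
  Δ            0.1693     -0.1693
  eq           0.9084       2.468
  solve Keq expr → x = -0.08466; check Q = 7.381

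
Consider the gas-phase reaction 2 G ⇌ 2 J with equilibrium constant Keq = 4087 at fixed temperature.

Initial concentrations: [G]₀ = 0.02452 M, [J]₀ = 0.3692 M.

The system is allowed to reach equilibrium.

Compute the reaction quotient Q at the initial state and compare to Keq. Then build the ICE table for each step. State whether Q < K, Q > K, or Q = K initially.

Q₀ = 226.7; Q < K (proceeds forward)

Q₀ = 226.7 vs Keq = 4087 ⇒ Q<K, forward
Step 1:
                   G          J
  Initial    0.02452     0.3692
  Change    -0.01846    0.01846
  Equil     0.006064     0.3877
  solve Keq expr → x = 0.009228; check Q = 4087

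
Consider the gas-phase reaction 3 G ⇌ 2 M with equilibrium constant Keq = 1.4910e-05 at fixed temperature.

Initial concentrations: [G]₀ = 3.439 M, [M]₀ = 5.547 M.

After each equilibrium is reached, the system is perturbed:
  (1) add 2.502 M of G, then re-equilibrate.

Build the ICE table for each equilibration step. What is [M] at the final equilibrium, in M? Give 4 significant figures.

[M]_eq = 0.2014 M

Q₀ = 0.7565 vs Keq = 1.4910e-05 ⇒ Q>K, reverse
Step 1:
                   G          M
  I            3.439      5.547
  C            8.094     -5.396
  E            11.53     0.1512
  solve Keq expr → x = -2.698; check Q = 1.4910e-05
Then add 2.502 M of G.
Step 2:
                   G          M
  I            14.03     0.1512
  C         -0.07524    0.05016
  E            13.96     0.2014
  solve Keq expr → x = 0.02508; check Q = 1.4910e-05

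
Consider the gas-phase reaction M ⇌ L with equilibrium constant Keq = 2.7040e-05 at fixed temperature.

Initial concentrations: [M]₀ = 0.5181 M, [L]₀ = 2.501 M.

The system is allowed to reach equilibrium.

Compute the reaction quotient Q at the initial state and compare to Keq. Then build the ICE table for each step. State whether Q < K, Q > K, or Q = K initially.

Q₀ = 4.827; Q > K (proceeds reverse)

Q₀ = 4.827 vs Keq = 2.7040e-05 ⇒ Q>K, reverse
Step 1:
                    M           L
  I            0.5181       2.501
  C             2.501      -2.501
  E             3.019  8.1634e-05
  solve Keq expr → x = -2.501; check Q = 2.7040e-05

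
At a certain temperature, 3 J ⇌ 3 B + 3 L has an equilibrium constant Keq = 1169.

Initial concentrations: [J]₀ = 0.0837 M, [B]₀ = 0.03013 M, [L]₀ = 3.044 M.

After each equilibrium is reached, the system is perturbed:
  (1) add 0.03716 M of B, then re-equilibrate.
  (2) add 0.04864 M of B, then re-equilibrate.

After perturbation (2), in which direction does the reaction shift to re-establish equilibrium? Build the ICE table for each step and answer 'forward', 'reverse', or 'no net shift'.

Q₀ = 1.316 vs Keq = 1169 ⇒ Q<K, forward
Step 1:
                  J         B         L
  I          0.0837   0.03013     3.044
  C        -0.05781   0.05781   0.05781
  E         0.02589   0.08794     3.102
  solve Keq expr → x = 0.01927; check Q = 1169
Then add 0.03716 M of B.
Step 2:
                  J         B         L
  I         0.02589    0.1251     3.102
  C        0.008381 -0.008381 -0.008381
  E         0.03427    0.1167     3.093
  solve Keq expr → x = -0.002794; check Q = 1169
Then add 0.04864 M of B.
Step 3:
                  J         B         L
  I         0.03427    0.1654     3.093
  C         0.01092  -0.01092  -0.01092
  E         0.04519    0.1544     3.083
  solve Keq expr → x = -0.003639; check Q = 1169

Direction: reverse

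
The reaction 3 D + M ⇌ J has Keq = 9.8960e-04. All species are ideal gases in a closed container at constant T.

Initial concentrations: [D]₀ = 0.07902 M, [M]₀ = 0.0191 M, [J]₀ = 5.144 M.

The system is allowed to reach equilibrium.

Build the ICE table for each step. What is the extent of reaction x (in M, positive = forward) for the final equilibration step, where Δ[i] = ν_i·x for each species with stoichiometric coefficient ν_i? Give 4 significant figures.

Q₀ = 5.4583e+05 vs Keq = 9.8960e-04 ⇒ Q>K, reverse
Step 1:
                  D         M         J
  I         0.07902    0.0191     5.144
  C            8.93     2.977    -2.977
  E           9.009     2.996     2.167
  solve Keq expr → x = -2.977; check Q = 9.8960e-04

x = -2.977 M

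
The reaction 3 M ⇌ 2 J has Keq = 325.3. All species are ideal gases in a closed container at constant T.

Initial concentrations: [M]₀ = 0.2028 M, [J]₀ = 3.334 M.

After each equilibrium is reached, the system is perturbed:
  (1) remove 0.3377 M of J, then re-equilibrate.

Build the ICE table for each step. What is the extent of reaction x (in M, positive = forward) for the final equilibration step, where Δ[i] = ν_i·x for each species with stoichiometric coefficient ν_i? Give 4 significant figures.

x = 0.007171 M

Q₀ = 1333 vs Keq = 325.3 ⇒ Q>K, reverse
Step 1:
                   M          J
  I           0.2028      3.334
  C           0.1166   -0.07776
  E           0.3194      3.256
  solve Keq expr → x = -0.03888; check Q = 325.3
Then remove 0.3377 M of J.
Step 2:
                   M          J
  I           0.3194      2.919
  C         -0.02151    0.01434
  E           0.2979      2.933
  solve Keq expr → x = 0.007171; check Q = 325.3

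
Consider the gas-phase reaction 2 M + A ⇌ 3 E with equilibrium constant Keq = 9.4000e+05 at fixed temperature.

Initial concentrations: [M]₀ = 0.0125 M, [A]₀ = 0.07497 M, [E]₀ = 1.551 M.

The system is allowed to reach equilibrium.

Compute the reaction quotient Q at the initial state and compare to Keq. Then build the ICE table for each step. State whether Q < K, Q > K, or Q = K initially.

Q₀ = 3.1851e+05 vs Keq = 9.4000e+05 ⇒ Q<K, forward
Step 1:
                    M           A           E
  I            0.0125     0.07497       1.551
  C         -0.005044   -0.002522    0.007566
  E          0.007456     0.07245       1.559
  solve Keq expr → x = 0.002522; check Q = 9.4000e+05

Q₀ = 3.1851e+05; Q < K (proceeds forward)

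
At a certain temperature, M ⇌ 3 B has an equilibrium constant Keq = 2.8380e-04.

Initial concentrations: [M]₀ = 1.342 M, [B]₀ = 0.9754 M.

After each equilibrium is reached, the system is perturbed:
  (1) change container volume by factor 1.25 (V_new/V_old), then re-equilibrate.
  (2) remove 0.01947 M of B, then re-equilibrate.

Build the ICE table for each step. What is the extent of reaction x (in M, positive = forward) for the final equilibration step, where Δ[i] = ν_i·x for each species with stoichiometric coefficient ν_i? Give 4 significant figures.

x = 0.006451 M

Q₀ = 0.6915 vs Keq = 2.8380e-04 ⇒ Q>K, reverse
Step 1:
                    M           B
  init          1.342      0.9754
  Δ            0.2993     -0.8979
  eq            1.641     0.07752
  solve Keq expr → x = -0.2993; check Q = 2.8380e-04
Then change container volume by factor 1.25 (V_new/V_old).
Step 2:
                    M           B
  init          1.313     0.06201
  Δ         -0.003296    0.009887
  eq             1.31      0.0719
  solve Keq expr → x = 0.003296; check Q = 2.8380e-04
Then remove 0.01947 M of B.
Step 3:
                    M           B
  init           1.31     0.05243
  Δ         -0.006451     0.01935
  eq            1.303     0.07178
  solve Keq expr → x = 0.006451; check Q = 2.8380e-04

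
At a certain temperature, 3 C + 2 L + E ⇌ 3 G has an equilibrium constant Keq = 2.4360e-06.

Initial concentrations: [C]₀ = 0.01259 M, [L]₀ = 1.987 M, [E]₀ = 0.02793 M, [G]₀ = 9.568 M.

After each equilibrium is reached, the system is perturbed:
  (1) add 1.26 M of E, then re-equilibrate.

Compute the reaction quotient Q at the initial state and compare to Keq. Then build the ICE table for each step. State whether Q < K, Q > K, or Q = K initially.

Q₀ = 3.9803e+09; Q > K (proceeds reverse)

Q₀ = 3.9803e+09 vs Keq = 2.4360e-06 ⇒ Q>K, reverse
Step 1:
                   C          L          E          G
  init       0.01259      1.987    0.02793      9.568
  Δ            8.884      5.922      2.961     -8.884
  eq           8.896      7.909      2.989     0.6845
  solve Keq expr → x = -2.961; check Q = 2.4360e-06
Then add 1.26 M of E.
Step 2:
                   C          L          E          G
  init         8.896      7.909      4.249     0.6845
  Δ         -0.07408   -0.04939   -0.02469    0.07408
  eq           8.822       7.86      4.224     0.7586
  solve Keq expr → x = 0.02469; check Q = 2.4360e-06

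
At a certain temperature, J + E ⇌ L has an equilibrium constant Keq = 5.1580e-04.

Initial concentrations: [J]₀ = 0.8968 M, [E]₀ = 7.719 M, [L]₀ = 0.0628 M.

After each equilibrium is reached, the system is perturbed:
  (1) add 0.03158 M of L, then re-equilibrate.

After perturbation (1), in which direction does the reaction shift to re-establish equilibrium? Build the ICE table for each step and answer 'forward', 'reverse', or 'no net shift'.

Direction: reverse

Q₀ = 0.009072 vs Keq = 5.1580e-04 ⇒ Q>K, reverse
Step 1:
                  J         E         L
  I          0.8968     7.719    0.0628
  C         0.05897   0.05897  -0.05897
  E          0.9558     7.778  0.003834
  solve Keq expr → x = -0.05897; check Q = 5.1580e-04
Then add 0.03158 M of L.
Step 2:
                  J         E         L
  I          0.9558     7.778   0.03541
  C         0.03144   0.03144  -0.03144
  E          0.9872     7.809  0.003977
  solve Keq expr → x = -0.03144; check Q = 5.1580e-04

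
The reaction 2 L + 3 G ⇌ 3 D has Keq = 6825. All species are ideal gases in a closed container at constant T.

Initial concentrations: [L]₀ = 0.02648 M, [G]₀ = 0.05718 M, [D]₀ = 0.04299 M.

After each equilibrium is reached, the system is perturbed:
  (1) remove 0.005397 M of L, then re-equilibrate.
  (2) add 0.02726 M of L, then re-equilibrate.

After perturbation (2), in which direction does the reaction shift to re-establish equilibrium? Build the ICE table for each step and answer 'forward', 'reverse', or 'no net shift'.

Q₀ = 606.1 vs Keq = 6825 ⇒ Q<K, forward
Step 1:
                  L         G         D
  Initial   0.02648   0.05718   0.04299
  Change  -0.008877  -0.01332   0.01332
  Equil      0.0176   0.04386   0.05631
  solve Keq expr → x = 0.004438; check Q = 6825
Then remove 0.005397 M of L.
Step 2:
                  L         G         D
  Initial   0.01221   0.04386   0.05631
  Change   0.002206   0.00331  -0.00331
  Equil     0.01441   0.04717     0.053
  solve Keq expr → x = -0.001103; check Q = 6825
Then add 0.02726 M of L.
Step 3:
                  L         G         D
  Initial   0.04167   0.04717     0.053
  Change  -0.008789  -0.01318   0.01318
  Equil     0.03288   0.03399   0.06618
  solve Keq expr → x = 0.004394; check Q = 6825

Direction: forward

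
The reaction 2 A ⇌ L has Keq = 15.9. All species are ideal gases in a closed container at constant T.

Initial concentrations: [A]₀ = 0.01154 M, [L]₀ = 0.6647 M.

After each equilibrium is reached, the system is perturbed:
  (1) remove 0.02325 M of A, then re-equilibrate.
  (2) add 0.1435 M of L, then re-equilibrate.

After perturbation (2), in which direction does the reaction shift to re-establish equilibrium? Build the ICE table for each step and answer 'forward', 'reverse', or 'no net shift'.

Direction: reverse

Q₀ = 4991 vs Keq = 15.9 ⇒ Q>K, reverse
Step 1:
                   A          L
  I          0.01154     0.6647
  C           0.1787   -0.08934
  E           0.1902     0.5754
  solve Keq expr → x = -0.08934; check Q = 15.9
Then remove 0.02325 M of A.
Step 2:
                   A          L
  I            0.167     0.5754
  C          0.02147   -0.01073
  E           0.1884     0.5646
  solve Keq expr → x = -0.01073; check Q = 15.9
Then add 0.1435 M of L.
Step 3:
                   A          L
  I           0.1884     0.7081
  C          0.02102   -0.01051
  E           0.2095     0.6976
  solve Keq expr → x = -0.01051; check Q = 15.9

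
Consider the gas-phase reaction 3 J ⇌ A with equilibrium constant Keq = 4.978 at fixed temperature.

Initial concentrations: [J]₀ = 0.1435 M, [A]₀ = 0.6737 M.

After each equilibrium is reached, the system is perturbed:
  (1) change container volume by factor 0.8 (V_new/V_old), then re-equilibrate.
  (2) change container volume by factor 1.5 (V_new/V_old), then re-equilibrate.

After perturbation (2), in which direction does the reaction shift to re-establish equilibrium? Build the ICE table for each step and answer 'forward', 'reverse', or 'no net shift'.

Direction: reverse

Q₀ = 228 vs Keq = 4.978 ⇒ Q>K, reverse
Step 1:
                    J           A
  I            0.1435      0.6737
  C            0.3394     -0.1131
  E            0.4829      0.5606
  solve Keq expr → x = -0.1131; check Q = 4.978
Then change container volume by factor 0.8 (V_new/V_old).
Step 2:
                    J           A
  I            0.6036      0.7007
  C          -0.07715     0.02572
  E            0.5265      0.7264
  solve Keq expr → x = 0.02572; check Q = 4.978
Then change container volume by factor 1.5 (V_new/V_old).
Step 3:
                    J           A
  I             0.351      0.4843
  C           0.09832    -0.03277
  E            0.4493      0.4515
  solve Keq expr → x = -0.03277; check Q = 4.978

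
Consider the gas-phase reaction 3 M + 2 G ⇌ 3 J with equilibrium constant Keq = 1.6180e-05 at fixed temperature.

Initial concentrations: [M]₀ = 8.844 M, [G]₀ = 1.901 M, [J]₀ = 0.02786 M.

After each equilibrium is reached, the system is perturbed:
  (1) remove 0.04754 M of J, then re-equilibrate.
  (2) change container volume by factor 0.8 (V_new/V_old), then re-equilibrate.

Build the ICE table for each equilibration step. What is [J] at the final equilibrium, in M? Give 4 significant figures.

[J]_eq = 0.4352 M

Q₀ = 8.6503e-09 vs Keq = 1.6180e-05 ⇒ Q<K, forward
Step 1:
                    M           G           J
  Initial       8.844       1.901     0.02786
  Change      -0.2822     -0.1881      0.2822
  Equil         8.562       1.713        0.31
  solve Keq expr → x = 0.09405; check Q = 1.6180e-05
Then remove 0.04754 M of J.
Step 2:
                    M           G           J
  Initial       8.562       1.713      0.2625
  Change     -0.04258    -0.02839     0.04258
  Equil         8.519       1.685      0.3051
  solve Keq expr → x = 0.01419; check Q = 1.6180e-05
Then change container volume by factor 0.8 (V_new/V_old).
Step 3:
                    M           G           J
  Initial       10.65       2.106      0.3813
  Change      -0.0539    -0.03593      0.0539
  Equil          10.6        2.07      0.4352
  solve Keq expr → x = 0.01797; check Q = 1.6180e-05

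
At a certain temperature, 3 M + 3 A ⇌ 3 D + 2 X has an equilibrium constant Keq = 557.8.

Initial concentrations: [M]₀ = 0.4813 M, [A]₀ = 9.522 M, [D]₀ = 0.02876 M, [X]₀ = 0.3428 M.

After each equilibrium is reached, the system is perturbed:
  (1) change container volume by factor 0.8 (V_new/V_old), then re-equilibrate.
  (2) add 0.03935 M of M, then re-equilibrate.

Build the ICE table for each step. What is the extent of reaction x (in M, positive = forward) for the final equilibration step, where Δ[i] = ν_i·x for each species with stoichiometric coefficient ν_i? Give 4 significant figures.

Q₀ = 2.9041e-08 vs Keq = 557.8 ⇒ Q<K, forward
Step 1:
                  M         A         D         X
  Initial    0.4813     9.522   0.02876    0.3428
  Change    -0.4762   -0.4762    0.4762    0.3174
  Equil    0.005141     9.046    0.5049    0.6602
  solve Keq expr → x = 0.1587; check Q = 557.8
Then change container volume by factor 0.8 (V_new/V_old).
Step 2:
                  M         A         D         X
  Initial  0.006427     11.31    0.6311    0.8253
  Change  -4.5468e-04 -4.5468e-04 4.5468e-04 3.0312e-04
  Equil    0.005972     11.31    0.6316    0.8256
  solve Keq expr → x = 1.5156e-04; check Q = 557.8
Then add 0.03935 M of M.
Step 3:
                  M         A         D         X
  Initial   0.04532     11.31    0.6316    0.8256
  Change   -0.03883  -0.03883   0.03883   0.02589
  Equil    0.006493     11.27    0.6704    0.8515
  solve Keq expr → x = 0.01294; check Q = 557.8

x = 0.01294 M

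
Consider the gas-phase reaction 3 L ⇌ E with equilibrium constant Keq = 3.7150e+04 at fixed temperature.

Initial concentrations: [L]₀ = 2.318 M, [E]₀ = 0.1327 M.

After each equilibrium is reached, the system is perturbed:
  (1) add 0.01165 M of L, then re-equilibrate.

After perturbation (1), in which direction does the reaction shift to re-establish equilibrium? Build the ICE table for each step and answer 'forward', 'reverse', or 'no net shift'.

Q₀ = 0.01065 vs Keq = 3.7150e+04 ⇒ Q<K, forward
Step 1:
                    L           E
  I             2.318      0.1327
  C            -2.289       0.763
  E           0.02889      0.8957
  solve Keq expr → x = 0.763; check Q = 3.7150e+04
Then add 0.01165 M of L.
Step 2:
                    L           E
  I           0.04054      0.8957
  C          -0.01161    0.003869
  E           0.02893      0.8996
  solve Keq expr → x = 0.003869; check Q = 3.7150e+04

Direction: forward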